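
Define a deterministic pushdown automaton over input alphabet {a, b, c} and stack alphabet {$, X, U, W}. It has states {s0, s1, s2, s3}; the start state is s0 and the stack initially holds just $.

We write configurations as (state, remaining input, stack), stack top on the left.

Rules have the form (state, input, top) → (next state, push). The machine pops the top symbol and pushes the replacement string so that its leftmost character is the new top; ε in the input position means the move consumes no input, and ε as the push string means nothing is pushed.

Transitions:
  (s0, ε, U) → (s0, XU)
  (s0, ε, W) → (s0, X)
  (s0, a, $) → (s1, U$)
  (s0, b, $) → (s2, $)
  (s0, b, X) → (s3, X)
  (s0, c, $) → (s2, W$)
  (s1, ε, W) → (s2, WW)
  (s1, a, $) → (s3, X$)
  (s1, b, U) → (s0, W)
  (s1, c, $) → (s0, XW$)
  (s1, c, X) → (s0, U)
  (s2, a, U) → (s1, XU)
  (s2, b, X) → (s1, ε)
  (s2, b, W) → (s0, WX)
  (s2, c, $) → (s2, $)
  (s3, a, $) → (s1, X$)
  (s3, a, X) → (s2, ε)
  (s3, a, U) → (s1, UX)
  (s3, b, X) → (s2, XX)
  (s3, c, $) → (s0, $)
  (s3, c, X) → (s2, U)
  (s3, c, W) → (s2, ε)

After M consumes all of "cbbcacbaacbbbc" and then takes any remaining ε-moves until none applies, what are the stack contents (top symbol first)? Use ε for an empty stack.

(s0, cbbcacbaacbbbc, $)
  read c, top $: go to s2, push W$ → (s2, bbcacbaacbbbc, W$)
  read b, top W: go to s0, push WX → (s0, bcacbaacbbbc, WX$)
  ε-move, top W: go to s0, push X → (s0, bcacbaacbbbc, XX$)
  read b, top X: go to s3, push X → (s3, cacbaacbbbc, XX$)
  read c, top X: go to s2, push U → (s2, acbaacbbbc, UX$)
  read a, top U: go to s1, push XU → (s1, cbaacbbbc, XUX$)
  read c, top X: go to s0, push U → (s0, baacbbbc, UUX$)
  ε-move, top U: go to s0, push XU → (s0, baacbbbc, XUUX$)
  read b, top X: go to s3, push X → (s3, aacbbbc, XUUX$)
  read a, top X: go to s2, push ε → (s2, acbbbc, UUX$)
  read a, top U: go to s1, push XU → (s1, cbbbc, XUUX$)
  read c, top X: go to s0, push U → (s0, bbbc, UUUX$)
  ε-move, top U: go to s0, push XU → (s0, bbbc, XUUUX$)
  read b, top X: go to s3, push X → (s3, bbc, XUUUX$)
  read b, top X: go to s2, push XX → (s2, bc, XXUUUX$)
  read b, top X: go to s1, push ε → (s1, c, XUUUX$)
  read c, top X: go to s0, push U → (s0, ε, UUUUX$)
  ε-move, top U: go to s0, push XU → (s0, ε, XUUUUX$)
All input consumed in state s0 with stack XUUUUX$.

XUUUUX$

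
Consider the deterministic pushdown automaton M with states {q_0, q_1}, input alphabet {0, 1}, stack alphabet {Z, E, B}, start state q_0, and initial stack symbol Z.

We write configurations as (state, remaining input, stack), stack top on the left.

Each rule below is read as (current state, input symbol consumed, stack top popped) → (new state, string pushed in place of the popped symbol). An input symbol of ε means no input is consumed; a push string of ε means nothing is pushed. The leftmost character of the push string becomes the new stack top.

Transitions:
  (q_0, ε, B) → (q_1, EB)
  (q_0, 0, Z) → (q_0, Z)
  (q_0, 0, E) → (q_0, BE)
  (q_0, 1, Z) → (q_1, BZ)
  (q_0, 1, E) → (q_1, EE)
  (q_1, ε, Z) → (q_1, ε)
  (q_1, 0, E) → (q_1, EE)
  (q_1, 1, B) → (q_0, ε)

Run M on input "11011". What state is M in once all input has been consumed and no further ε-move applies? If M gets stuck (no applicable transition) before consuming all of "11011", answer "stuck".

q_0

(q_0, 11011, Z) ⊢ (q_1, 1011, BZ) ⊢ (q_0, 011, Z) ⊢ (q_0, 11, Z) ⊢ (q_1, 1, BZ) ⊢ (q_0, ε, Z)
All input consumed; M is in state q_0.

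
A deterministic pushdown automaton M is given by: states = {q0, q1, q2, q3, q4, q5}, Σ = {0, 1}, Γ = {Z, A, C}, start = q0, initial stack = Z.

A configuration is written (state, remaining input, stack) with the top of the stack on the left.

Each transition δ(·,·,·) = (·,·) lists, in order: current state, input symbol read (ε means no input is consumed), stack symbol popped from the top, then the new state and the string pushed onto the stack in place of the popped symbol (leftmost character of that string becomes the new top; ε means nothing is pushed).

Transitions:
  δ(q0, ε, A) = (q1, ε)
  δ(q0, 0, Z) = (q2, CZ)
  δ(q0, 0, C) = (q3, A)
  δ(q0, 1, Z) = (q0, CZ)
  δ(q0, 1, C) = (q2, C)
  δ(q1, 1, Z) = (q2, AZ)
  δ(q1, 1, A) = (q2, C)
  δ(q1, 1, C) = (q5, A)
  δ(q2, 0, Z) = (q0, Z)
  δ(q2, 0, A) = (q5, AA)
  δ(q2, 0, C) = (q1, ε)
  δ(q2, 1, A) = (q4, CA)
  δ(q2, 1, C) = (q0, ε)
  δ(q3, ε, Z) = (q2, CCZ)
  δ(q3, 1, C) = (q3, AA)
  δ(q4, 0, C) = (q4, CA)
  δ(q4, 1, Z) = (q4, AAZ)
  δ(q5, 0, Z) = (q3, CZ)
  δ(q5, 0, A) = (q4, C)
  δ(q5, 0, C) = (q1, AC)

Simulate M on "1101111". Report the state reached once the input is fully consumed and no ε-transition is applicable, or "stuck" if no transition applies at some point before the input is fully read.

(q0, 1101111, Z) ⊢ (q0, 101111, CZ) ⊢ (q2, 01111, CZ) ⊢ (q1, 1111, Z) ⊢ (q2, 111, AZ) ⊢ (q4, 11, CAZ)
No transition for (q4, 1, top C); M blocks with input 11 remaining.

stuck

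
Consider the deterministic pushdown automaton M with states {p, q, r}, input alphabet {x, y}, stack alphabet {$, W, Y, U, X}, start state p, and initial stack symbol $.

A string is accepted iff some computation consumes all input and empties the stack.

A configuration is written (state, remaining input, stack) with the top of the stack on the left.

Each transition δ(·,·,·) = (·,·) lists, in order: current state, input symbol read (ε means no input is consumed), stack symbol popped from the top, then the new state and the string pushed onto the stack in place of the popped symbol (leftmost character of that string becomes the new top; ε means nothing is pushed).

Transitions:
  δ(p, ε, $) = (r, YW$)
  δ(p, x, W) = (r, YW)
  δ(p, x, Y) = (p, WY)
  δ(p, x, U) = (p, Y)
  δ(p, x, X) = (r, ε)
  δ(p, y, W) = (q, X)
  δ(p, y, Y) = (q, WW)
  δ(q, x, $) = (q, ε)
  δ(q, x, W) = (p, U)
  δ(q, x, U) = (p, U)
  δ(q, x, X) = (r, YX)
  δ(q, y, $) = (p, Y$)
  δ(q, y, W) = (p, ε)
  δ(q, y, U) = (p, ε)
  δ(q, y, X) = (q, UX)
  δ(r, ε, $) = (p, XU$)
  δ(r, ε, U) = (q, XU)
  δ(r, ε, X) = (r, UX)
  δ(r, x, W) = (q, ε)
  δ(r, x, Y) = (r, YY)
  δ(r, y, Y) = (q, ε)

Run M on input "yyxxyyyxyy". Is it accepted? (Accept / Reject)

(p, yyxxyyyxyy, $) ⊢ (r, yyxxyyyxyy, YW$) ⊢ (q, yxxyyyxyy, W$) ⊢ (p, xxyyyxyy, $) ⊢ (r, xxyyyxyy, YW$) ⊢ (r, xyyyxyy, YYW$) ⊢ (r, yyyxyy, YYYW$) ⊢ (q, yyxyy, YYW$)
No transition applies at (q, yyxyy, YYW$); input not fully consumed.

Reject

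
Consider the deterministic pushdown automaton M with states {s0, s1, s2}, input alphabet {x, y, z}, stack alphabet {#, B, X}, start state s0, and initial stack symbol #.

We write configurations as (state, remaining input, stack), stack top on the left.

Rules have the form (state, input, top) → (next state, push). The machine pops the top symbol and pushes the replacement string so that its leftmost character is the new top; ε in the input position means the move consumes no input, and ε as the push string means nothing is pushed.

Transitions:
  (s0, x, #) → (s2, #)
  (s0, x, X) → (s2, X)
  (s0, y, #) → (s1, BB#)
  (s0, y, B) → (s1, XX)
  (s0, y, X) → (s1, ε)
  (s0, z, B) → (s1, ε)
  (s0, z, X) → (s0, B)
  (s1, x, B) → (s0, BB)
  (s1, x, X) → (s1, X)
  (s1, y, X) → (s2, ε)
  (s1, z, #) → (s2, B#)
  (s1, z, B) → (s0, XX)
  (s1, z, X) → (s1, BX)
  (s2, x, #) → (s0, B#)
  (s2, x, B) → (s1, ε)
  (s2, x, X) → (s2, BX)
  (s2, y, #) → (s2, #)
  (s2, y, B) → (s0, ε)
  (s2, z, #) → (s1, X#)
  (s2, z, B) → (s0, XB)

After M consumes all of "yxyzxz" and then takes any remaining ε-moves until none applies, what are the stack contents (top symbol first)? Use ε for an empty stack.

(s0, yxyzxz, #)
  read y, top #: go to s1, push BB# → (s1, xyzxz, BB#)
  read x, top B: go to s0, push BB → (s0, yzxz, BBB#)
  read y, top B: go to s1, push XX → (s1, zxz, XXBB#)
  read z, top X: go to s1, push BX → (s1, xz, BXXBB#)
  read x, top B: go to s0, push BB → (s0, z, BBXXBB#)
  read z, top B: go to s1, push ε → (s1, ε, BXXBB#)
All input consumed in state s1 with stack BXXBB#.

BXXBB#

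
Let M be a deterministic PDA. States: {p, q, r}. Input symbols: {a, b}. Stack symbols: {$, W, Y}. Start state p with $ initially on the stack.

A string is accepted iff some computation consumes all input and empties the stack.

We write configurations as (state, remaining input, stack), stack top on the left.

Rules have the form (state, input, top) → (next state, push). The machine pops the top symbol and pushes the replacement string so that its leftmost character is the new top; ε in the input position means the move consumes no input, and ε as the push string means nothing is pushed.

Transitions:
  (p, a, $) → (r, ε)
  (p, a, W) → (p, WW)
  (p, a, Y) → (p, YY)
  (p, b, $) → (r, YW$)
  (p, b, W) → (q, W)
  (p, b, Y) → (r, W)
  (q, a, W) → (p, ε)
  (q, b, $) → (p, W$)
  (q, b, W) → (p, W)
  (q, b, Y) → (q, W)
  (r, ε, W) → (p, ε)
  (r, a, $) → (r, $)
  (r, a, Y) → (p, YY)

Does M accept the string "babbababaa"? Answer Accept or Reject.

Accept

(p, babbababaa, $) ⊢ (r, abbababaa, YW$) ⊢ (p, bbababaa, YYW$) ⊢ (r, bababaa, WYW$) ⊢ (p, bababaa, YW$) ⊢ (r, ababaa, WW$) ⊢ (p, ababaa, W$) ⊢ (p, babaa, WW$) ⊢ (q, abaa, WW$) ⊢ (p, baa, W$) ⊢ (q, aa, W$) ⊢ (p, a, $) ⊢ (r, ε, ε)
All input consumed and the stack is empty.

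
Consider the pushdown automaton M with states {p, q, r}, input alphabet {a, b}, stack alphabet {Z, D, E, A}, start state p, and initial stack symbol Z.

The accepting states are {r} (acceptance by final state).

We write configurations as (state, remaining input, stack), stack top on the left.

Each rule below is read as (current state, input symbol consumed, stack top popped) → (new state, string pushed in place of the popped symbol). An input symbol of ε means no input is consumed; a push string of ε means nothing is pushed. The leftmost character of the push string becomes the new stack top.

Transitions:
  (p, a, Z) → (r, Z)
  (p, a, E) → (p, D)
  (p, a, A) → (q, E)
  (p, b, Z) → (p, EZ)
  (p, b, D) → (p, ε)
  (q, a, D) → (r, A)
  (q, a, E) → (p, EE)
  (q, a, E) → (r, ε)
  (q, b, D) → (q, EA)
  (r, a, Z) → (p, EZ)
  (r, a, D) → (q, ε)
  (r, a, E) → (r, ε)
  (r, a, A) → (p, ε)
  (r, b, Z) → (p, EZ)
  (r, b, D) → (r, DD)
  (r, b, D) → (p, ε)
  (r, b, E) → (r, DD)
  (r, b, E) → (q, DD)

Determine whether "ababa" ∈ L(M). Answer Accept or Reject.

One accepting computation: (p, ababa, Z) ⊢ (r, baba, Z) ⊢ (p, aba, EZ) ⊢ (p, ba, DZ) ⊢ (p, a, Z) ⊢ (r, ε, Z)
All input consumed and state r ∈ F.

Accept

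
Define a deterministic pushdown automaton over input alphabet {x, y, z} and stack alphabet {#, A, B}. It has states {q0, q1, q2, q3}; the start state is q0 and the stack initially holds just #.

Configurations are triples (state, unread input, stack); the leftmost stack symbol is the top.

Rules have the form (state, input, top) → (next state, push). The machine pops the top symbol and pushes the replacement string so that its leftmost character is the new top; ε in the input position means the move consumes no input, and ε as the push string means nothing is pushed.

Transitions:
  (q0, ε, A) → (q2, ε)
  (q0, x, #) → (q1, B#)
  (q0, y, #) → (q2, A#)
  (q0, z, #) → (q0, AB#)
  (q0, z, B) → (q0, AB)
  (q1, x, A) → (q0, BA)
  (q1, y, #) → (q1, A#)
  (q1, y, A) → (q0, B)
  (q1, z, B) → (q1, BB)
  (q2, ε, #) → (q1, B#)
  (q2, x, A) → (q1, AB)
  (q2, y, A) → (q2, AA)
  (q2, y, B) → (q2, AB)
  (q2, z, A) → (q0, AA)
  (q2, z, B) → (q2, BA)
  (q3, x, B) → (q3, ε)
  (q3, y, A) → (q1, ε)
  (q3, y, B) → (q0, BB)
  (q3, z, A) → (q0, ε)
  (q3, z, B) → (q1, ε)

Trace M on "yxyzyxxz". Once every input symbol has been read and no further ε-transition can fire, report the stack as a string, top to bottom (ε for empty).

BABBB#

(q0, yxyzyxxz, #)
  read y, top #: go to q2, push A# → (q2, xyzyxxz, A#)
  read x, top A: go to q1, push AB → (q1, yzyxxz, AB#)
  read y, top A: go to q0, push B → (q0, zyxxz, BB#)
  read z, top B: go to q0, push AB → (q0, yxxz, ABB#)
  ε-move, top A: go to q2, push ε → (q2, yxxz, BB#)
  read y, top B: go to q2, push AB → (q2, xxz, ABB#)
  read x, top A: go to q1, push AB → (q1, xz, ABBB#)
  read x, top A: go to q0, push BA → (q0, z, BABBB#)
  read z, top B: go to q0, push AB → (q0, ε, ABABBB#)
  ε-move, top A: go to q2, push ε → (q2, ε, BABBB#)
All input consumed in state q2 with stack BABBB#.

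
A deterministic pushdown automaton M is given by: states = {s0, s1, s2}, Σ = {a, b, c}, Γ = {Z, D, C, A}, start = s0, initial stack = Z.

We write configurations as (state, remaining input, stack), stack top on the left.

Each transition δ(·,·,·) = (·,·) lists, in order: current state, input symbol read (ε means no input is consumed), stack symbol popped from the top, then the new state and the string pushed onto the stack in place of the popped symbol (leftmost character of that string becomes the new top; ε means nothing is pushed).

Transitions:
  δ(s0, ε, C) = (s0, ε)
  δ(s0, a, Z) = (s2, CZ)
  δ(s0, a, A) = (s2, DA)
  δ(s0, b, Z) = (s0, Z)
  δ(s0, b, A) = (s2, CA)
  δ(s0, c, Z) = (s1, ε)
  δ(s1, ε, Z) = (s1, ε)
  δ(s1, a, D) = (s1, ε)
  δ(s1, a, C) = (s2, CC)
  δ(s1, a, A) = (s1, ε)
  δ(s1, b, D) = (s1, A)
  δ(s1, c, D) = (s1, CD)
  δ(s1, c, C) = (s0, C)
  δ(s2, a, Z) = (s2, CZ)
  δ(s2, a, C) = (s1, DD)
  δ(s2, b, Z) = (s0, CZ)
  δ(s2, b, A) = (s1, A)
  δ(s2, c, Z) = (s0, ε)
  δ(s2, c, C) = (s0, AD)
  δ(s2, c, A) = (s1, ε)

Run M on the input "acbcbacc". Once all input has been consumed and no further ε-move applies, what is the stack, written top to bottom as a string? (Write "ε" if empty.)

(s0, acbcbacc, Z)
  read a, top Z: go to s2, push CZ → (s2, cbcbacc, CZ)
  read c, top C: go to s0, push AD → (s0, bcbacc, ADZ)
  read b, top A: go to s2, push CA → (s2, cbacc, CADZ)
  read c, top C: go to s0, push AD → (s0, bacc, ADADZ)
  read b, top A: go to s2, push CA → (s2, acc, CADADZ)
  read a, top C: go to s1, push DD → (s1, cc, DDADADZ)
  read c, top D: go to s1, push CD → (s1, c, CDDADADZ)
  read c, top C: go to s0, push C → (s0, ε, CDDADADZ)
  ε-move, top C: go to s0, push ε → (s0, ε, DDADADZ)
All input consumed in state s0 with stack DDADADZ.

DDADADZ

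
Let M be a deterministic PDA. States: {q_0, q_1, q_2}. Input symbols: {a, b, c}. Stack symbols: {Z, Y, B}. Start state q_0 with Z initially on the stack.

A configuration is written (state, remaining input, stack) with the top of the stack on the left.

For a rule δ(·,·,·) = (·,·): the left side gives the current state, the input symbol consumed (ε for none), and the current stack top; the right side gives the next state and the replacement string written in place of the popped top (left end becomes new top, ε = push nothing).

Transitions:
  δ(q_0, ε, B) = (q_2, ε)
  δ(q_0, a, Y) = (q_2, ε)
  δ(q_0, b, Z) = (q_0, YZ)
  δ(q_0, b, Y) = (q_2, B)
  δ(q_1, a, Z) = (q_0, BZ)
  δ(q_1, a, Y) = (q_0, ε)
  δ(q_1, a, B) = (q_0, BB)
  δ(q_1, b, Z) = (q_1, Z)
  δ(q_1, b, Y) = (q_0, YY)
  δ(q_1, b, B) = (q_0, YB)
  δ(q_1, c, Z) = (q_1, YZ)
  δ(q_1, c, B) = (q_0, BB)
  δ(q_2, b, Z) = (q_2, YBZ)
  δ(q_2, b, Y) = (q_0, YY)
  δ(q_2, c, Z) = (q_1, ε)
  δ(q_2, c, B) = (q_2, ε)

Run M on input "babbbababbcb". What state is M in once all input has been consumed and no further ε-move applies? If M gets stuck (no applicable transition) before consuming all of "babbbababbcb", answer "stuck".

(q_0, babbbababbcb, Z) ⊢ (q_0, abbbababbcb, YZ) ⊢ (q_2, bbbababbcb, Z) ⊢ (q_2, bbababbcb, YBZ) ⊢ (q_0, bababbcb, YYBZ) ⊢ (q_2, ababbcb, BYBZ)
No transition for (q_2, a, top B); M blocks with input ababbcb remaining.

stuck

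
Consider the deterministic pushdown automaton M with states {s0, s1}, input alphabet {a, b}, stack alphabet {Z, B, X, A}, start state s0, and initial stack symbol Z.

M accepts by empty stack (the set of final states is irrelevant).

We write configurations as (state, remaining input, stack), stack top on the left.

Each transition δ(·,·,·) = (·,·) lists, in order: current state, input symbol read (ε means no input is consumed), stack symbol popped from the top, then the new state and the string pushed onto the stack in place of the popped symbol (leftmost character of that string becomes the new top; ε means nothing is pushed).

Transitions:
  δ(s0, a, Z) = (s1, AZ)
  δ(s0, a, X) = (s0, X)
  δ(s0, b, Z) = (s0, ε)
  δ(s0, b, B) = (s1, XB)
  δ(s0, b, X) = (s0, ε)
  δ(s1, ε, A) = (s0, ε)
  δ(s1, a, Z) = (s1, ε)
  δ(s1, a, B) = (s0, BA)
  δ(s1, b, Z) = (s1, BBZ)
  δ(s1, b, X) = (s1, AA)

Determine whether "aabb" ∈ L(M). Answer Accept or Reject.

Reject

(s0, aabb, Z)
  read a, top Z: go to s1, push AZ → (s1, abb, AZ)
  ε-move, top A: go to s0, push ε → (s0, abb, Z)
  read a, top Z: go to s1, push AZ → (s1, bb, AZ)
  ε-move, top A: go to s0, push ε → (s0, bb, Z)
  read b, top Z: go to s0, push ε → (s0, b, ε)
No transition applies at (s0, b, ε); input not fully consumed.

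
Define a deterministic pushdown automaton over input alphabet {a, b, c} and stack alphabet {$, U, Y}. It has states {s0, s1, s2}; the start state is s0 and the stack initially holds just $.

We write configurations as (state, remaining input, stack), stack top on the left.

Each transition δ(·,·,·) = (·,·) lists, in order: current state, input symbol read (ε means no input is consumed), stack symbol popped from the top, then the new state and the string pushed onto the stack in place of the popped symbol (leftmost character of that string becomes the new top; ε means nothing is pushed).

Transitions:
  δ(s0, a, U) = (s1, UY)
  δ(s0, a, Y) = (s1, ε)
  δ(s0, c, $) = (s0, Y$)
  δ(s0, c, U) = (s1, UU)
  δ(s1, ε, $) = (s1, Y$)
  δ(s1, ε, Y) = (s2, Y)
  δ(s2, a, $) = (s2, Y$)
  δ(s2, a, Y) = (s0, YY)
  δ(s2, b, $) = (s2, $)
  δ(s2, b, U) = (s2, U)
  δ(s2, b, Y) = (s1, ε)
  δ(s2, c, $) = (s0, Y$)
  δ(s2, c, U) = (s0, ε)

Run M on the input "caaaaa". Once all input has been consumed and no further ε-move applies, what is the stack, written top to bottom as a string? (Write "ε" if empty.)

Y$

(s0, caaaaa, $)
  read c, top $: go to s0, push Y$ → (s0, aaaaa, Y$)
  read a, top Y: go to s1, push ε → (s1, aaaa, $)
  ε-move, top $: go to s1, push Y$ → (s1, aaaa, Y$)
  ε-move, top Y: go to s2, push Y → (s2, aaaa, Y$)
  read a, top Y: go to s0, push YY → (s0, aaa, YY$)
  read a, top Y: go to s1, push ε → (s1, aa, Y$)
  ε-move, top Y: go to s2, push Y → (s2, aa, Y$)
  read a, top Y: go to s0, push YY → (s0, a, YY$)
  read a, top Y: go to s1, push ε → (s1, ε, Y$)
  ε-move, top Y: go to s2, push Y → (s2, ε, Y$)
All input consumed in state s2 with stack Y$.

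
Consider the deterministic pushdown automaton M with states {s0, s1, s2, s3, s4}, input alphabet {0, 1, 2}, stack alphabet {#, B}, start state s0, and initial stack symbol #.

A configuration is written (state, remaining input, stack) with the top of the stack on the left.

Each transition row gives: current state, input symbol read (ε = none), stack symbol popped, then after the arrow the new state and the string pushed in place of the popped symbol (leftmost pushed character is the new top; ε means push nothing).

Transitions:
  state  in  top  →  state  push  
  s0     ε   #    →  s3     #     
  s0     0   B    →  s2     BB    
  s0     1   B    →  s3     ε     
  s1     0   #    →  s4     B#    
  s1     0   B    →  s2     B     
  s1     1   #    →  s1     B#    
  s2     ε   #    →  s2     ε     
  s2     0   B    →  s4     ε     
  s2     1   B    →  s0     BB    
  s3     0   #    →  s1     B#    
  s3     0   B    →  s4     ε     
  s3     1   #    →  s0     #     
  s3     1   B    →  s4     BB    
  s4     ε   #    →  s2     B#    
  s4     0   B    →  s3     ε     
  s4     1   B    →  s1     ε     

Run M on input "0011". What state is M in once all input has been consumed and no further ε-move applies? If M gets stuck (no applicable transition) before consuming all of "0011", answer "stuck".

(s0, 0011, #)
  ε-move, top #: go to s3, push # → (s3, 0011, #)
  read 0, top #: go to s1, push B# → (s1, 011, B#)
  read 0, top B: go to s2, push B → (s2, 11, B#)
  read 1, top B: go to s0, push BB → (s0, 1, BB#)
  read 1, top B: go to s3, push ε → (s3, ε, B#)
All input consumed; M is in state s3.

s3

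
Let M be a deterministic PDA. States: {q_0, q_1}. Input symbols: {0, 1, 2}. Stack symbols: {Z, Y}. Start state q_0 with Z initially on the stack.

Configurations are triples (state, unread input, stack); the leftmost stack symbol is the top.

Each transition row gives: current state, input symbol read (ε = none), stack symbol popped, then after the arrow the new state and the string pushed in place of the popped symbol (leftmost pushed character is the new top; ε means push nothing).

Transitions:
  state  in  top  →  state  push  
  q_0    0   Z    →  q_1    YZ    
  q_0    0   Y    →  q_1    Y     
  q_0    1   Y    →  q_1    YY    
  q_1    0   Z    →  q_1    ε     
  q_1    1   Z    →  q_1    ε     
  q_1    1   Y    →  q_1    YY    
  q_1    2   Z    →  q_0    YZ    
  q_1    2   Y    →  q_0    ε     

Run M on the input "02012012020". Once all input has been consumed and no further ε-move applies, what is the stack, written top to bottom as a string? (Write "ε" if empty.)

(q_0, 02012012020, Z)
  read 0, top Z: go to q_1, push YZ → (q_1, 2012012020, YZ)
  read 2, top Y: go to q_0, push ε → (q_0, 012012020, Z)
  read 0, top Z: go to q_1, push YZ → (q_1, 12012020, YZ)
  read 1, top Y: go to q_1, push YY → (q_1, 2012020, YYZ)
  read 2, top Y: go to q_0, push ε → (q_0, 012020, YZ)
  read 0, top Y: go to q_1, push Y → (q_1, 12020, YZ)
  read 1, top Y: go to q_1, push YY → (q_1, 2020, YYZ)
  read 2, top Y: go to q_0, push ε → (q_0, 020, YZ)
  read 0, top Y: go to q_1, push Y → (q_1, 20, YZ)
  read 2, top Y: go to q_0, push ε → (q_0, 0, Z)
  read 0, top Z: go to q_1, push YZ → (q_1, ε, YZ)
All input consumed in state q_1 with stack YZ.

YZ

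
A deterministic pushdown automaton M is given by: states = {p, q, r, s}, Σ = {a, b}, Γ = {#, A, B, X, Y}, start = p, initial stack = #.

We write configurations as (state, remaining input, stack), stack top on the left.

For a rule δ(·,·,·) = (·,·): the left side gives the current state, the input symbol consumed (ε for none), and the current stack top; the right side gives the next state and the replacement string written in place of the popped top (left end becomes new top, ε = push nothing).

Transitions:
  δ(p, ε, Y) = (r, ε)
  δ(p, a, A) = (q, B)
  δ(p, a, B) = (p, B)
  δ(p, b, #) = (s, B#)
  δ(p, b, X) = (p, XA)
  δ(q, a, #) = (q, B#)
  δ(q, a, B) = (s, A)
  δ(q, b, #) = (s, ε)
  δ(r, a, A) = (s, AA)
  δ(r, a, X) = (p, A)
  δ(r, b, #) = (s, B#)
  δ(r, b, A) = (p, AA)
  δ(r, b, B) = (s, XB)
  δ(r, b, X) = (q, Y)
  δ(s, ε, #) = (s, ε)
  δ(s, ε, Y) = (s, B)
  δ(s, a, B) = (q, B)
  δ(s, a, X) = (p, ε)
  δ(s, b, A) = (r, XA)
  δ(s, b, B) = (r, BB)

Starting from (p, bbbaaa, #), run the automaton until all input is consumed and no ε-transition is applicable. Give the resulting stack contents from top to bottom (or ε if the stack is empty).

BB#

(p, bbbaaa, #)
  read b, top #: go to s, push B# → (s, bbaaa, B#)
  read b, top B: go to r, push BB → (r, baaa, BB#)
  read b, top B: go to s, push XB → (s, aaa, XBB#)
  read a, top X: go to p, push ε → (p, aa, BB#)
  read a, top B: go to p, push B → (p, a, BB#)
  read a, top B: go to p, push B → (p, ε, BB#)
All input consumed in state p with stack BB#.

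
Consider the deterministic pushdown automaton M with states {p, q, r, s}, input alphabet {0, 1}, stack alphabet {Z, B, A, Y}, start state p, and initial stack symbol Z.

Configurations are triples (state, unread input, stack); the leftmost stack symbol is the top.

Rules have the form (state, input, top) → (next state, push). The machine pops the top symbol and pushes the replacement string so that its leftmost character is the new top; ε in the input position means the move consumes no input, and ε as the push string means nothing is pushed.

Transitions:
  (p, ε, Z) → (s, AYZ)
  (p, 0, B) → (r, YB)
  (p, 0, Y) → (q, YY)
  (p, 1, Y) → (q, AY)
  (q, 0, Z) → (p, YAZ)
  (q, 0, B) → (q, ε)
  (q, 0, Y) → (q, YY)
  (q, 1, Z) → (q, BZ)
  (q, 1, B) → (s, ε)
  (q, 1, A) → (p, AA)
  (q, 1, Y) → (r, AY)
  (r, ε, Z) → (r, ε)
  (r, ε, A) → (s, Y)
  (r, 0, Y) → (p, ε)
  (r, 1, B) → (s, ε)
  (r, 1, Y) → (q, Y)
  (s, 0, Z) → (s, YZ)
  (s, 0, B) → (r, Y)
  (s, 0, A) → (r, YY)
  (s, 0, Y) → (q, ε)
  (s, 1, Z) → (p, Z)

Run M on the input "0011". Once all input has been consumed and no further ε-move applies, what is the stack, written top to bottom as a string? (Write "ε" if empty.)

AAYYZ

(p, 0011, Z) ⊢ (s, 0011, AYZ) ⊢ (r, 011, YYYZ) ⊢ (p, 11, YYZ) ⊢ (q, 1, AYYZ) ⊢ (p, ε, AAYYZ)
All input consumed in state p with stack AAYYZ.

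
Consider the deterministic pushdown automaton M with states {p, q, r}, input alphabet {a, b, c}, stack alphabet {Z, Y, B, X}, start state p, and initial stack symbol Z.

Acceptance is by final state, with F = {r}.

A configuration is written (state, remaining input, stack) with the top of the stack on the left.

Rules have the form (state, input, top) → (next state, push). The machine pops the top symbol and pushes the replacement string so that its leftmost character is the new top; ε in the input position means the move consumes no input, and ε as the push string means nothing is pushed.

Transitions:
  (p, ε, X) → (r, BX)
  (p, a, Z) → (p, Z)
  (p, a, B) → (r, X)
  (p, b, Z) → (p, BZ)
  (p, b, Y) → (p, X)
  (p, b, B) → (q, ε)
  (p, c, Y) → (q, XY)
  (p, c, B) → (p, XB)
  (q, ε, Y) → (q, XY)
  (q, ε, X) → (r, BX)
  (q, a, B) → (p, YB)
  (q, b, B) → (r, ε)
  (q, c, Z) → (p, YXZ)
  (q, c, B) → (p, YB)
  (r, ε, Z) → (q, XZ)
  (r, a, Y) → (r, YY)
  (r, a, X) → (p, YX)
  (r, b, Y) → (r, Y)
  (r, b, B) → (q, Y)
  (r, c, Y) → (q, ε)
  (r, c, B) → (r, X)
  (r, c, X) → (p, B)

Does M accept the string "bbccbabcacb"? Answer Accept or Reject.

Reject

(p, bbccbabcacb, Z) ⊢ (p, bccbabcacb, BZ) ⊢ (q, ccbabcacb, Z) ⊢ (p, cbabcacb, YXZ) ⊢ (q, babcacb, XYXZ) ⊢ (r, babcacb, BXYXZ) ⊢ (q, abcacb, YXYXZ) ⊢ (q, abcacb, XYXYXZ) ⊢ (r, abcacb, BXYXYXZ)
No transition applies at (r, abcacb, BXYXYXZ); input not fully consumed.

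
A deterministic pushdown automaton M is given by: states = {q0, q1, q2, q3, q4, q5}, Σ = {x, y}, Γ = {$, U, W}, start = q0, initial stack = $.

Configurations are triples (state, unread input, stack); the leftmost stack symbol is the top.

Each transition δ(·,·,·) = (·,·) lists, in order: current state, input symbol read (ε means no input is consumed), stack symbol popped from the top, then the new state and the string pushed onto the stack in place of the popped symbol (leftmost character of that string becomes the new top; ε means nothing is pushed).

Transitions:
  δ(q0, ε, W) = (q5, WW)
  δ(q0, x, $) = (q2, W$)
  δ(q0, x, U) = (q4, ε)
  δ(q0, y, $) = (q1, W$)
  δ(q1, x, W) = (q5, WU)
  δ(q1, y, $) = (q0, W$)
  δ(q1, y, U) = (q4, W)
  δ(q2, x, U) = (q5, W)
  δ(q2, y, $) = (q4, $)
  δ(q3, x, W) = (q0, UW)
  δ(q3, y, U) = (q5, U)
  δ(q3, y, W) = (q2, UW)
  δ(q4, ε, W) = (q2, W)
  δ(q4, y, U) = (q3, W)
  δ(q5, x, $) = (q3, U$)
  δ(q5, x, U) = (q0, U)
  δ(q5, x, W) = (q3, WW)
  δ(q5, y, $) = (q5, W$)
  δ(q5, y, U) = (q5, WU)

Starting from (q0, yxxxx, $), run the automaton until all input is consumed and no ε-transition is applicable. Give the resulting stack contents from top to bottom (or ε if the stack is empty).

WWU$

(q0, yxxxx, $)
  read y, top $: go to q1, push W$ → (q1, xxxx, W$)
  read x, top W: go to q5, push WU → (q5, xxx, WU$)
  read x, top W: go to q3, push WW → (q3, xx, WWU$)
  read x, top W: go to q0, push UW → (q0, x, UWWU$)
  read x, top U: go to q4, push ε → (q4, ε, WWU$)
  ε-move, top W: go to q2, push W → (q2, ε, WWU$)
All input consumed in state q2 with stack WWU$.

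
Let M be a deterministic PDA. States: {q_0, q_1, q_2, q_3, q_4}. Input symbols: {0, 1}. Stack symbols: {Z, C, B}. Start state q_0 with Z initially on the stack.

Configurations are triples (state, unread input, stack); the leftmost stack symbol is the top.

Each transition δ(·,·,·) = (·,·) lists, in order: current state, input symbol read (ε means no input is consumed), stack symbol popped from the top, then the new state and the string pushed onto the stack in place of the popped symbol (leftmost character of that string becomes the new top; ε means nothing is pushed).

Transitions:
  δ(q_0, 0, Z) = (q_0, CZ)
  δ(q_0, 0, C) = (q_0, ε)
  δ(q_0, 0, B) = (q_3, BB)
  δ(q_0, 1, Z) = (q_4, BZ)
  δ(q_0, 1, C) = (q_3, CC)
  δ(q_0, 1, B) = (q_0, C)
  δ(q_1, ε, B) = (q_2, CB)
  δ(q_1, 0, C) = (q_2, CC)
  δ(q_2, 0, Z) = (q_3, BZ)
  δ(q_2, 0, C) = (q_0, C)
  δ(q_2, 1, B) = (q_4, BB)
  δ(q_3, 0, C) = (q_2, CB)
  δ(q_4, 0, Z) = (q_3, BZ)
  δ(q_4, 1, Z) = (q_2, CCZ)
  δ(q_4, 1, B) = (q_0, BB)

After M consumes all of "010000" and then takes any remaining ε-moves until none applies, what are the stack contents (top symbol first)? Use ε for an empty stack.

(q_0, 010000, Z)
  read 0, top Z: go to q_0, push CZ → (q_0, 10000, CZ)
  read 1, top C: go to q_3, push CC → (q_3, 0000, CCZ)
  read 0, top C: go to q_2, push CB → (q_2, 000, CBCZ)
  read 0, top C: go to q_0, push C → (q_0, 00, CBCZ)
  read 0, top C: go to q_0, push ε → (q_0, 0, BCZ)
  read 0, top B: go to q_3, push BB → (q_3, ε, BBCZ)
All input consumed in state q_3 with stack BBCZ.

BBCZ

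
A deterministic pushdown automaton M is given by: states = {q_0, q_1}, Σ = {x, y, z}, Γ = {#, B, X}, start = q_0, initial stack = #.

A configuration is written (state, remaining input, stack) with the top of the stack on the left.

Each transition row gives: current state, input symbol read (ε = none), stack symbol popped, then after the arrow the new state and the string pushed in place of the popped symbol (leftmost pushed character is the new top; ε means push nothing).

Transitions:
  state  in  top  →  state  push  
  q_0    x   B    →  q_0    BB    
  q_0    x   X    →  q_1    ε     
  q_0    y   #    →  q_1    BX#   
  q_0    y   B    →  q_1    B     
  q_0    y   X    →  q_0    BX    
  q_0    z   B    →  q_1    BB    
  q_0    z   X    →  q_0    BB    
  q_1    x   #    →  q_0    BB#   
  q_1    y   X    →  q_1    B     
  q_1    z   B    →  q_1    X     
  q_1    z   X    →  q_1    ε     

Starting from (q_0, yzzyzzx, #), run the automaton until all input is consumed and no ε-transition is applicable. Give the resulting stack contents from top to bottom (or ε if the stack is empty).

BB#

(q_0, yzzyzzx, #)
  read y, top #: go to q_1, push BX# → (q_1, zzyzzx, BX#)
  read z, top B: go to q_1, push X → (q_1, zyzzx, XX#)
  read z, top X: go to q_1, push ε → (q_1, yzzx, X#)
  read y, top X: go to q_1, push B → (q_1, zzx, B#)
  read z, top B: go to q_1, push X → (q_1, zx, X#)
  read z, top X: go to q_1, push ε → (q_1, x, #)
  read x, top #: go to q_0, push BB# → (q_0, ε, BB#)
All input consumed in state q_0 with stack BB#.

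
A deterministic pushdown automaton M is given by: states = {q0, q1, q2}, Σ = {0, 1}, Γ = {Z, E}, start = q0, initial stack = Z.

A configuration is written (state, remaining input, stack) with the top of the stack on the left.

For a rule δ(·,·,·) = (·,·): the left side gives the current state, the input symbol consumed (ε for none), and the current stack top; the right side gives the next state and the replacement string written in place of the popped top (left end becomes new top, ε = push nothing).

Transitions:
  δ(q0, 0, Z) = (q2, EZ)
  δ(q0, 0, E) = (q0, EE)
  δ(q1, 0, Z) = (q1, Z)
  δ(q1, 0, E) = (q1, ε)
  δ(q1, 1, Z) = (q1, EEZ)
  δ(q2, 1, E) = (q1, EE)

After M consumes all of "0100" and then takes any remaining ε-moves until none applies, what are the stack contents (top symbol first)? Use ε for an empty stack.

(q0, 0100, Z)
  read 0, top Z: go to q2, push EZ → (q2, 100, EZ)
  read 1, top E: go to q1, push EE → (q1, 00, EEZ)
  read 0, top E: go to q1, push ε → (q1, 0, EZ)
  read 0, top E: go to q1, push ε → (q1, ε, Z)
All input consumed in state q1 with stack Z.

Z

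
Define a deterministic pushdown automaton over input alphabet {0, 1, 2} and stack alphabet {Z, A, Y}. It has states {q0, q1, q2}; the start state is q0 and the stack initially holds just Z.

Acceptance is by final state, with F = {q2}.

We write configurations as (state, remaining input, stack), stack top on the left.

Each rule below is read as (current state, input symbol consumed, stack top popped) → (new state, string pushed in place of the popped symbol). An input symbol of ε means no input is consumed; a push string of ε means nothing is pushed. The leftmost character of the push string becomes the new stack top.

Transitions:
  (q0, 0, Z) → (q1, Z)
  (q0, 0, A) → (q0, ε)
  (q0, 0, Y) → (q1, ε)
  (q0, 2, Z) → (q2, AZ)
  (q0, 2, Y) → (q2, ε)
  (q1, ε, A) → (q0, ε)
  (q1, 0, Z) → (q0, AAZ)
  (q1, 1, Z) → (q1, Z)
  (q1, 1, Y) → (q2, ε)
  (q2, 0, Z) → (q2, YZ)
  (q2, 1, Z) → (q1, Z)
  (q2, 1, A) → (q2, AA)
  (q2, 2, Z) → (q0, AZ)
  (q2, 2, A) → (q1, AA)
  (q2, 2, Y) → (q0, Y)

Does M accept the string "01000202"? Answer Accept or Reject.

(q0, 01000202, Z)
  read 0, top Z: go to q1, push Z → (q1, 1000202, Z)
  read 1, top Z: go to q1, push Z → (q1, 000202, Z)
  read 0, top Z: go to q0, push AAZ → (q0, 00202, AAZ)
  read 0, top A: go to q0, push ε → (q0, 0202, AZ)
  read 0, top A: go to q0, push ε → (q0, 202, Z)
  read 2, top Z: go to q2, push AZ → (q2, 02, AZ)
No transition applies at (q2, 02, AZ); input not fully consumed.

Reject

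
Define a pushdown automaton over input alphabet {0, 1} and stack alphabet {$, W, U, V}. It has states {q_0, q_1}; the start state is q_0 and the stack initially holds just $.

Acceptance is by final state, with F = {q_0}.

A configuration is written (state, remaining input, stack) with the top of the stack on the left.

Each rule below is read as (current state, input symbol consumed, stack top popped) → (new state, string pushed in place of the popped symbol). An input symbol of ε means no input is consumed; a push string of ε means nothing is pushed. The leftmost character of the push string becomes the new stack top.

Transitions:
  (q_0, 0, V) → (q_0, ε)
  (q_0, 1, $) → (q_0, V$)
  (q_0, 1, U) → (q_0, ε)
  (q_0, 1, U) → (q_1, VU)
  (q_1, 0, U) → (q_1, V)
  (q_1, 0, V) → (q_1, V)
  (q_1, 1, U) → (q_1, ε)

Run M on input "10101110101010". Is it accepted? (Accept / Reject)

Reject

No computation consumes all input and reaches a final state.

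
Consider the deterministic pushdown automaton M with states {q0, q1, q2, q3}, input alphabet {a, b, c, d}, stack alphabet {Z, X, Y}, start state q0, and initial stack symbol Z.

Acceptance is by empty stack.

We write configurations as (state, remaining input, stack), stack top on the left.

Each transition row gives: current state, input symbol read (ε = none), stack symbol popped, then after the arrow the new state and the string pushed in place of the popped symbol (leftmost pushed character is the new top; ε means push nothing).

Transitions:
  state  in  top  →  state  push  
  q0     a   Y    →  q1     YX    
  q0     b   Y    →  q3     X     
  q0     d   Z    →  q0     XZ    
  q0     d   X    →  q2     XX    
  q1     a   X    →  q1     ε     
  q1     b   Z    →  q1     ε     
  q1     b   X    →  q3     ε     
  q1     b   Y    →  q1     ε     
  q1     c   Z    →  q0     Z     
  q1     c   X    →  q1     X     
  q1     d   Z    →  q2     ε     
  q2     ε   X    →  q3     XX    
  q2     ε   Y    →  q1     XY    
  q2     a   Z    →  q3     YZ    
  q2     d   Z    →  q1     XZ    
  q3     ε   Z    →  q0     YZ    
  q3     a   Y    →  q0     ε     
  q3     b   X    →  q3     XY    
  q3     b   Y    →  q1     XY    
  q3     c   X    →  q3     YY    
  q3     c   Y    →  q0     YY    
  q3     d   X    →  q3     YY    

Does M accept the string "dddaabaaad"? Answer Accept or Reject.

(q0, dddaabaaad, Z)
  read d, top Z: go to q0, push XZ → (q0, ddaabaaad, XZ)
  read d, top X: go to q2, push XX → (q2, daabaaad, XXZ)
  ε-move, top X: go to q3, push XX → (q3, daabaaad, XXXZ)
  read d, top X: go to q3, push YY → (q3, aabaaad, YYXXZ)
  read a, top Y: go to q0, push ε → (q0, abaaad, YXXZ)
  read a, top Y: go to q1, push YX → (q1, baaad, YXXXZ)
  read b, top Y: go to q1, push ε → (q1, aaad, XXXZ)
  read a, top X: go to q1, push ε → (q1, aad, XXZ)
  read a, top X: go to q1, push ε → (q1, ad, XZ)
  read a, top X: go to q1, push ε → (q1, d, Z)
  read d, top Z: go to q2, push ε → (q2, ε, ε)
All input consumed and the stack is empty.

Accept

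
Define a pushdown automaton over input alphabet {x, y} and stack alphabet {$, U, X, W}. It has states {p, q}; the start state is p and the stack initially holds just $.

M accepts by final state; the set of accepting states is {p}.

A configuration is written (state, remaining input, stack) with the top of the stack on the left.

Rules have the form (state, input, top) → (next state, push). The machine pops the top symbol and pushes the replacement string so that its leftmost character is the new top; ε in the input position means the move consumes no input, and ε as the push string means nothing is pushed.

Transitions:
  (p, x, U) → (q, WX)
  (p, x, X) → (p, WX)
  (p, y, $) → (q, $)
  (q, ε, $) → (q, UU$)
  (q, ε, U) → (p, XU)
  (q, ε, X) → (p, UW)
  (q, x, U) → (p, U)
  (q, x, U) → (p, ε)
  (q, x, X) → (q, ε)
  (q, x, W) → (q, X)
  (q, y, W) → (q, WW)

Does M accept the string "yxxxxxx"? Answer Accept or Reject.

Accept

One accepting computation: (p, yxxxxxx, $) ⊢ (q, xxxxxx, $) ⊢ (q, xxxxxx, UU$) ⊢ (p, xxxxx, UU$) ⊢ (q, xxxx, WXU$) ⊢ (q, xxx, XXU$) ⊢ (q, xx, XU$) ⊢ (q, x, U$) ⊢ (p, ε, U$)
All input consumed and state p ∈ F.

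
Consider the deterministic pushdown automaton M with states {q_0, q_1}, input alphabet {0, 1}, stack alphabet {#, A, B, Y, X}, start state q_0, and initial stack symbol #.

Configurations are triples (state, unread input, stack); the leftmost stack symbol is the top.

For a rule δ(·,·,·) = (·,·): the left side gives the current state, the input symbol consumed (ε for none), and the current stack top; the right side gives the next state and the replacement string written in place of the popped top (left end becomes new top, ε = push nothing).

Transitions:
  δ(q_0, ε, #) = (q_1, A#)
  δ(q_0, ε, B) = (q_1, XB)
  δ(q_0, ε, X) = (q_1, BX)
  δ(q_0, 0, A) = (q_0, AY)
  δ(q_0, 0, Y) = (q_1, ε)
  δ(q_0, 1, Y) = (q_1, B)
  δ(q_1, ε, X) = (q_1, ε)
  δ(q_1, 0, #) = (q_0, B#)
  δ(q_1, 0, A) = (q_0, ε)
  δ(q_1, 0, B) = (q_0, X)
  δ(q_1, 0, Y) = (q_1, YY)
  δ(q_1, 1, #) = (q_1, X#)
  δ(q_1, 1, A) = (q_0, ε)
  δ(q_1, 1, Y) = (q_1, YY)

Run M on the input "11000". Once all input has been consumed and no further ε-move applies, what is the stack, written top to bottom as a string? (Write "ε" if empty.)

A#

(q_0, 11000, #) ⊢ (q_1, 11000, A#) ⊢ (q_0, 1000, #) ⊢ (q_1, 1000, A#) ⊢ (q_0, 000, #) ⊢ (q_1, 000, A#) ⊢ (q_0, 00, #) ⊢ (q_1, 00, A#) ⊢ (q_0, 0, #) ⊢ (q_1, 0, A#) ⊢ (q_0, ε, #) ⊢ (q_1, ε, A#)
All input consumed in state q_1 with stack A#.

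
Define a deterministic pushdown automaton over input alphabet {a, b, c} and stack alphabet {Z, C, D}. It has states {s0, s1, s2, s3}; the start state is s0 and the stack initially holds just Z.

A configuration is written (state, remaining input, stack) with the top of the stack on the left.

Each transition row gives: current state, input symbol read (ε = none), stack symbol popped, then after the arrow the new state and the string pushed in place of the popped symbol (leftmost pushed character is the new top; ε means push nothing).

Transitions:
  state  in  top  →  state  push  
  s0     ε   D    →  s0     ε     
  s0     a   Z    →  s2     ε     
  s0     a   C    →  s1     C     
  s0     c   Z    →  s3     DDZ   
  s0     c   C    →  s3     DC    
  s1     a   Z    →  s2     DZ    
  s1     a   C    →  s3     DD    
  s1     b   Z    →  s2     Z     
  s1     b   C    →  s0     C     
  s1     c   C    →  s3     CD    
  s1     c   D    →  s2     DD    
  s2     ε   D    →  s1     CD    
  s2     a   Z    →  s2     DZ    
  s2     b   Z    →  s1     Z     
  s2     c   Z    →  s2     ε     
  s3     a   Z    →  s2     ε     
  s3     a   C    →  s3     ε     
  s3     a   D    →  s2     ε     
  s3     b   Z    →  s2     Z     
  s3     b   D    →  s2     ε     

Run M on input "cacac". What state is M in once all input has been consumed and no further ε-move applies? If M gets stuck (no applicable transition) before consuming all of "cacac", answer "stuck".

(s0, cacac, Z)
  read c, top Z: go to s3, push DDZ → (s3, acac, DDZ)
  read a, top D: go to s2, push ε → (s2, cac, DZ)
  ε-move, top D: go to s1, push CD → (s1, cac, CDZ)
  read c, top C: go to s3, push CD → (s3, ac, CDDZ)
  read a, top C: go to s3, push ε → (s3, c, DDZ)
No transition for (s3, c, top D); M blocks with input c remaining.

stuck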